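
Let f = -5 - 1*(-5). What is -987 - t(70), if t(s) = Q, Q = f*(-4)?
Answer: -987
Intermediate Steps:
f = 0 (f = -5 + 5 = 0)
Q = 0 (Q = 0*(-4) = 0)
t(s) = 0
-987 - t(70) = -987 - 1*0 = -987 + 0 = -987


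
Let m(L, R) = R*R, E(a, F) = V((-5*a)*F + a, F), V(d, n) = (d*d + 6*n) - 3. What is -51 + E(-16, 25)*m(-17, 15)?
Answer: 885690624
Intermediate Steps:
V(d, n) = -3 + d² + 6*n (V(d, n) = (d² + 6*n) - 3 = -3 + d² + 6*n)
E(a, F) = -3 + (a - 5*F*a)² + 6*F (E(a, F) = -3 + ((-5*a)*F + a)² + 6*F = -3 + (-5*F*a + a)² + 6*F = -3 + (a - 5*F*a)² + 6*F)
m(L, R) = R²
-51 + E(-16, 25)*m(-17, 15) = -51 + (-3 + 6*25 + (-16)²*(-1 + 5*25)²)*15² = -51 + (-3 + 150 + 256*(-1 + 125)²)*225 = -51 + (-3 + 150 + 256*124²)*225 = -51 + (-3 + 150 + 256*15376)*225 = -51 + (-3 + 150 + 3936256)*225 = -51 + 3936403*225 = -51 + 885690675 = 885690624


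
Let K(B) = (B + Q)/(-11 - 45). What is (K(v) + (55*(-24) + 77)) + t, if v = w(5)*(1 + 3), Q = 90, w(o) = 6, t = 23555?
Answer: 624679/28 ≈ 22310.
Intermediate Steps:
v = 24 (v = 6*(1 + 3) = 6*4 = 24)
K(B) = -45/28 - B/56 (K(B) = (B + 90)/(-11 - 45) = (90 + B)/(-56) = (90 + B)*(-1/56) = -45/28 - B/56)
(K(v) + (55*(-24) + 77)) + t = ((-45/28 - 1/56*24) + (55*(-24) + 77)) + 23555 = ((-45/28 - 3/7) + (-1320 + 77)) + 23555 = (-57/28 - 1243) + 23555 = -34861/28 + 23555 = 624679/28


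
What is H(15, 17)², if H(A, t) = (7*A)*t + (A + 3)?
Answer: 3250809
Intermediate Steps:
H(A, t) = 3 + A + 7*A*t (H(A, t) = 7*A*t + (3 + A) = 3 + A + 7*A*t)
H(15, 17)² = (3 + 15 + 7*15*17)² = (3 + 15 + 1785)² = 1803² = 3250809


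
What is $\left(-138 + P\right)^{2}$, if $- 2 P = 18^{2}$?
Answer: $90000$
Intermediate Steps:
$P = -162$ ($P = - \frac{18^{2}}{2} = \left(- \frac{1}{2}\right) 324 = -162$)
$\left(-138 + P\right)^{2} = \left(-138 - 162\right)^{2} = \left(-300\right)^{2} = 90000$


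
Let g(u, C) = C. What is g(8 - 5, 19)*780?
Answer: 14820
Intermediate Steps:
g(8 - 5, 19)*780 = 19*780 = 14820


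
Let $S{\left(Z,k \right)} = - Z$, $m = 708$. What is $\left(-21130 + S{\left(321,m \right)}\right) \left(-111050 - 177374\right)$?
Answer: $6186983224$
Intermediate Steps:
$\left(-21130 + S{\left(321,m \right)}\right) \left(-111050 - 177374\right) = \left(-21130 - 321\right) \left(-111050 - 177374\right) = \left(-21130 - 321\right) \left(-288424\right) = \left(-21451\right) \left(-288424\right) = 6186983224$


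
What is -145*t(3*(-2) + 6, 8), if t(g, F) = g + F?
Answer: -1160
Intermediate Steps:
t(g, F) = F + g
-145*t(3*(-2) + 6, 8) = -145*(8 + (3*(-2) + 6)) = -145*(8 + (-6 + 6)) = -145*(8 + 0) = -145*8 = -1160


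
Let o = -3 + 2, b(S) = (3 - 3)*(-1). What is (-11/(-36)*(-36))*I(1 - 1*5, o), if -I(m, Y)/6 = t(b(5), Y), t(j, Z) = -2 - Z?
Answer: -66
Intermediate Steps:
b(S) = 0 (b(S) = 0*(-1) = 0)
o = -1
I(m, Y) = 12 + 6*Y (I(m, Y) = -6*(-2 - Y) = 12 + 6*Y)
(-11/(-36)*(-36))*I(1 - 1*5, o) = (-11/(-36)*(-36))*(12 + 6*(-1)) = (-11*(-1/36)*(-36))*(12 - 6) = ((11/36)*(-36))*6 = -11*6 = -66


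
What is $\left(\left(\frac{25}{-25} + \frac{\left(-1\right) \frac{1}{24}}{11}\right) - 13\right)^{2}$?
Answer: $\frac{13667809}{69696} \approx 196.11$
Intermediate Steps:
$\left(\left(\frac{25}{-25} + \frac{\left(-1\right) \frac{1}{24}}{11}\right) - 13\right)^{2} = \left(\left(25 \left(- \frac{1}{25}\right) + \left(-1\right) \frac{1}{24} \cdot \frac{1}{11}\right) - 13\right)^{2} = \left(\left(-1 - \frac{1}{264}\right) - 13\right)^{2} = \left(- \frac{265}{264} - 13\right)^{2} = \left(- \frac{3697}{264}\right)^{2} = \frac{13667809}{69696}$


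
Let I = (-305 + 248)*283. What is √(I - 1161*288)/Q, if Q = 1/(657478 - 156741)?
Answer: 500737*I*√350499 ≈ 2.9645e+8*I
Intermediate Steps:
Q = 1/500737 ≈ 1.9971e-6
I = -16131 (I = -57*283 = -16131)
√(I - 1161*288)/Q = √(-16131 - 1161*288)/(1/500737) = √(-16131 - 334368)*500737 = √(-350499)*500737 = (I*√350499)*500737 = 500737*I*√350499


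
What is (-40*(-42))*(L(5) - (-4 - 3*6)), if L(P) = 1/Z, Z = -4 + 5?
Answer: 38640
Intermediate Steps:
Z = 1
L(P) = 1 (L(P) = 1/1 = 1*1 = 1)
(-40*(-42))*(L(5) - (-4 - 3*6)) = (-40*(-42))*(1 - (-4 - 3*6)) = 1680*(1 - (-4 - 18)) = 1680*(1 - 1*(-22)) = 1680*(1 + 22) = 1680*23 = 38640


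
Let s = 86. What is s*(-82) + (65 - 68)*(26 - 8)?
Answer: -7106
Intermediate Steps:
s*(-82) + (65 - 68)*(26 - 8) = 86*(-82) + (65 - 68)*(26 - 8) = -7052 - 3*18 = -7052 - 54 = -7106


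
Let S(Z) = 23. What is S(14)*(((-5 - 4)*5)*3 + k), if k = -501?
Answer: -14628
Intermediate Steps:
S(14)*(((-5 - 4)*5)*3 + k) = 23*(((-5 - 4)*5)*3 - 501) = 23*(-9*5*3 - 501) = 23*(-45*3 - 501) = 23*(-135 - 501) = 23*(-636) = -14628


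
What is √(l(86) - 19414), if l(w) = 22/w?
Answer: I*√35896013/43 ≈ 139.33*I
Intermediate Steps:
√(l(86) - 19414) = √(22/86 - 19414) = √(22*(1/86) - 19414) = √(11/43 - 19414) = √(-834791/43) = I*√35896013/43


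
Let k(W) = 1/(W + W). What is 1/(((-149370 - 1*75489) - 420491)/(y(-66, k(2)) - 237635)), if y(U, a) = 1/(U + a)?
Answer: 62498009/169727050 ≈ 0.36823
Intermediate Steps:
k(W) = 1/(2*W)
1/(((-149370 - 1*75489) - 420491)/(y(-66, k(2)) - 237635)) = 1/(((-149370 - 1*75489) - 420491)/(1/(-66 + (½)/2) - 237635)) = 1/(((-149370 - 75489) - 420491)/(1/(-66 + (½)*(½)) - 237635)) = 1/((-224859 - 420491)/(1/(-66 + ¼) - 237635)) = 1/(-645350/(1/(-263/4) - 237635)) = 1/(-645350/(-4/263 - 237635)) = 1/(-645350/(-62498009/263)) = 1/(-645350*(-263/62498009)) = 1/(169727050/62498009) = 62498009/169727050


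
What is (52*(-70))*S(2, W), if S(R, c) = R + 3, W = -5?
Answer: -18200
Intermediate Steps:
S(R, c) = 3 + R
(52*(-70))*S(2, W) = (52*(-70))*(3 + 2) = -3640*5 = -18200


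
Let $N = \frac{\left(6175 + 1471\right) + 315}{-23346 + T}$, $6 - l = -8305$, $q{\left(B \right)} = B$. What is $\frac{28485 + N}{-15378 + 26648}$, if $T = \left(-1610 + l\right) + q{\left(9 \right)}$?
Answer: $\frac{473868499}{187487720} \approx 2.5275$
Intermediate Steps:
$l = 8311$ ($l = 6 - -8305 = 6 + 8305 = 8311$)
$T = 6710$ ($T = \left(-1610 + 8311\right) + 9 = 6701 + 9 = 6710$)
$N = - \frac{7961}{16636}$ ($N = \frac{\left(6175 + 1471\right) + 315}{-23346 + 6710} = \frac{7646 + 315}{-16636} = 7961 \left(- \frac{1}{16636}\right) = - \frac{7961}{16636} \approx -0.47854$)
$\frac{28485 + N}{-15378 + 26648} = \frac{28485 - \frac{7961}{16636}}{-15378 + 26648} = \frac{473868499}{16636 \cdot 11270} = \frac{473868499}{16636} \cdot \frac{1}{11270} = \frac{473868499}{187487720}$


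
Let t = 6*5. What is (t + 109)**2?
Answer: 19321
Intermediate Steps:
t = 30
(t + 109)**2 = (30 + 109)**2 = 139**2 = 19321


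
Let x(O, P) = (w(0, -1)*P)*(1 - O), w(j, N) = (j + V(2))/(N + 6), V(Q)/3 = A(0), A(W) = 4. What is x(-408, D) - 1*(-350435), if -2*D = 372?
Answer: 839287/5 ≈ 1.6786e+5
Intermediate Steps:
D = -186 (D = -½*372 = -186)
V(Q) = 12 (V(Q) = 3*4 = 12)
w(j, N) = (12 + j)/(6 + N) (w(j, N) = (j + 12)/(N + 6) = (12 + j)/(6 + N))
x(O, P) = 12*P*(1 - O)/5 (x(O, P) = (((12 + 0)/(6 - 1))*P)*(1 - O) = ((12/5)*P)*(1 - O) = (((⅕)*12)*P)*(1 - O) = (12*P/5)*(1 - O) = 12*P*(1 - O)/5)
x(-408, D) - 1*(-350435) = (12/5)*(-186)*(1 - 1*(-408)) - 1*(-350435) = (12/5)*(-186)*(1 + 408) + 350435 = (12/5)*(-186)*409 + 350435 = -912888/5 + 350435 = 839287/5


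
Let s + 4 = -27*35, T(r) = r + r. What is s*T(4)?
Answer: -7592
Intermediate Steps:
T(r) = 2*r
s = -949 (s = -4 - 27*35 = -4 - 945 = -949)
s*T(4) = -1898*4 = -949*8 = -7592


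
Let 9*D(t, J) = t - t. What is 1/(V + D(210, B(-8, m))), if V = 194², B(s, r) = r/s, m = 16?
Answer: 1/37636 ≈ 2.6570e-5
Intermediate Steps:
D(t, J) = 0 (D(t, J) = (t - t)/9 = (⅑)*0 = 0)
V = 37636
1/(V + D(210, B(-8, m))) = 1/(37636 + 0) = 1/37636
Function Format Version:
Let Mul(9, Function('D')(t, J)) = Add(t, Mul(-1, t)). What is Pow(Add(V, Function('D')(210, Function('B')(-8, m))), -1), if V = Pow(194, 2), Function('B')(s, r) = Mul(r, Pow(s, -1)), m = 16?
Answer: Rational(1, 37636) ≈ 2.6570e-5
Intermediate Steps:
Function('D')(t, J) = 0 (Function('D')(t, J) = Mul(Rational(1, 9), Add(t, Mul(-1, t))) = Mul(Rational(1, 9), 0) = 0)
V = 37636
Pow(Add(V, Function('D')(210, Function('B')(-8, m))), -1) = Pow(Add(37636, 0), -1) = Pow(37636, -1) = Rational(1, 37636)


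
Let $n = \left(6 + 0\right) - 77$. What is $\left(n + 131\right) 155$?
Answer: $9300$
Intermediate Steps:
$n = -71$ ($n = 6 - 77 = -71$)
$\left(n + 131\right) 155 = \left(-71 + 131\right) 155 = 60 \cdot 155 = 9300$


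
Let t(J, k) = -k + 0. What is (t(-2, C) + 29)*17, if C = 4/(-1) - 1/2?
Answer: 1139/2 ≈ 569.50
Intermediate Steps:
C = -9/2 (C = 4*(-1) - 1*1/2 = -4 - 1/2 = -9/2 ≈ -4.5000)
t(J, k) = -k
(t(-2, C) + 29)*17 = (-1*(-9/2) + 29)*17 = (9/2 + 29)*17 = (67/2)*17 = 1139/2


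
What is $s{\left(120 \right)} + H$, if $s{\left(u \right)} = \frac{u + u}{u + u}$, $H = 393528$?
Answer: $393529$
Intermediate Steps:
$s{\left(u \right)} = 1$ ($s{\left(u \right)} = \frac{2 u}{2 u} = 2 u \frac{1}{2 u} = 1$)
$s{\left(120 \right)} + H = 1 + 393528 = 393529$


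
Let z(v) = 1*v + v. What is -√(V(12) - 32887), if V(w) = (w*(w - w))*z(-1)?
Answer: -I*√32887 ≈ -181.35*I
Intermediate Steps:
z(v) = 2*v (z(v) = v + v = 2*v)
V(w) = 0 (V(w) = (w*(w - w))*(2*(-1)) = (w*0)*(-2) = 0*(-2) = 0)
-√(V(12) - 32887) = -√(0 - 32887) = -√(-32887) = -I*√32887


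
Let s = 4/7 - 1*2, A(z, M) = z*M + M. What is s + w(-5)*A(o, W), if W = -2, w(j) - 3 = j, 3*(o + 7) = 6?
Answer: -122/7 ≈ -17.429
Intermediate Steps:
o = -5 (o = -7 + (⅓)*6 = -7 + 2 = -5)
w(j) = 3 + j
A(z, M) = M + M*z (A(z, M) = M*z + M = M + M*z)
s = -10/7 (s = 4*(⅐) - 2 = 4/7 - 2 = -10/7 ≈ -1.4286)
s + w(-5)*A(o, W) = -10/7 + (3 - 5)*(-2*(1 - 5)) = -10/7 - (-4)*(-4) = -10/7 - 2*8 = -10/7 - 16 = -122/7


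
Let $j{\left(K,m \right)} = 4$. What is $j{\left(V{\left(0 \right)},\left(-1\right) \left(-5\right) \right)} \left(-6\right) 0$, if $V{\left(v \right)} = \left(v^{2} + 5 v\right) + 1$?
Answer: $0$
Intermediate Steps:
$V{\left(v \right)} = 1 + v^{2} + 5 v$
$j{\left(V{\left(0 \right)},\left(-1\right) \left(-5\right) \right)} \left(-6\right) 0 = 4 \left(-6\right) 0 = \left(-24\right) 0 = 0$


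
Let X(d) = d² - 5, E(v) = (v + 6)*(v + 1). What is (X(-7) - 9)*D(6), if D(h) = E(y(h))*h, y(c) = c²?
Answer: 326340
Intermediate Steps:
E(v) = (1 + v)*(6 + v) (E(v) = (6 + v)*(1 + v) = (1 + v)*(6 + v))
D(h) = h*(6 + h⁴ + 7*h²) (D(h) = (6 + (h²)² + 7*h²)*h = (6 + h⁴ + 7*h²)*h = h*(6 + h⁴ + 7*h²))
X(d) = -5 + d²
(X(-7) - 9)*D(6) = ((-5 + (-7)²) - 9)*(6*(6 + 6⁴ + 7*6²)) = ((-5 + 49) - 9)*(6*(6 + 1296 + 7*36)) = (44 - 9)*(6*(6 + 1296 + 252)) = 35*(6*1554) = 35*9324 = 326340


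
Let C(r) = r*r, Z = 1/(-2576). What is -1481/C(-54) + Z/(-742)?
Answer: -707692159/1393404768 ≈ -0.50789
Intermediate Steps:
Z = -1/2576 ≈ -0.00038820
C(r) = r**2
-1481/C(-54) + Z/(-742) = -1481/((-54)**2) - 1/2576/(-742) = -1481/2916 - 1/2576*(-1/742) = -1481*1/2916 + 1/1911392 = -1481/2916 + 1/1911392 = -707692159/1393404768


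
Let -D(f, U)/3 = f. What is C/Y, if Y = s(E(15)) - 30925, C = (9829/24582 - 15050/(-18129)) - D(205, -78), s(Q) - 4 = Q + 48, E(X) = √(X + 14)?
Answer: -942041920265067/47196110198198200 - 30513455779*√29/47196110198198200 ≈ -0.019964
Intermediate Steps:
E(X) = √(14 + X)
D(f, U) = -3*f
s(Q) = 52 + Q (s(Q) = 4 + (Q + 48) = 4 + (48 + Q) = 52 + Q)
C = 30513455779/49516342 (C = (9829/24582 - 15050/(-18129)) - (-3)*205 = (9829*(1/24582) - 15050*(-1/18129)) - 1*(-615) = (9829/24582 + 15050/18129) + 615 = 60905449/49516342 + 615 = 30513455779/49516342 ≈ 616.23)
Y = -30873 + √29 (Y = (52 + √(14 + 15)) - 30925 = (52 + √29) - 30925 = -30873 + √29 ≈ -30868.)
C/Y = 30513455779/(49516342*(-30873 + √29))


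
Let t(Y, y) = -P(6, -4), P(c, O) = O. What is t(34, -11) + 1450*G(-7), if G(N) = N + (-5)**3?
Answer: -191396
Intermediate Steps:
G(N) = -125 + N (G(N) = N - 125 = -125 + N)
t(Y, y) = 4 (t(Y, y) = -1*(-4) = 4)
t(34, -11) + 1450*G(-7) = 4 + 1450*(-125 - 7) = 4 + 1450*(-132) = 4 - 191400 = -191396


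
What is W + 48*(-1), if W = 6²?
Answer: -12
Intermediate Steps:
W = 36
W + 48*(-1) = 36 + 48*(-1) = 36 - 48 = -12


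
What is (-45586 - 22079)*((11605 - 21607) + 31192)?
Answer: -1433821350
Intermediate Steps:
(-45586 - 22079)*((11605 - 21607) + 31192) = -67665*(-10002 + 31192) = -67665*21190 = -1433821350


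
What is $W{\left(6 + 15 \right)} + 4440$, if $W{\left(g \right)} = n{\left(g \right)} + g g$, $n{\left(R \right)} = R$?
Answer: $4902$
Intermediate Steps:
$W{\left(g \right)} = g + g^{2}$ ($W{\left(g \right)} = g + g g = g + g^{2}$)
$W{\left(6 + 15 \right)} + 4440 = \left(6 + 15\right) \left(1 + \left(6 + 15\right)\right) + 4440 = 21 \left(1 + 21\right) + 4440 = 21 \cdot 22 + 4440 = 462 + 4440 = 4902$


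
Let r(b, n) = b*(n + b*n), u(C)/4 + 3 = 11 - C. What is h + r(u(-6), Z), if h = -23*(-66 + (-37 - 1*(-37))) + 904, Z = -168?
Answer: -533834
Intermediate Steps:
u(C) = 32 - 4*C (u(C) = -12 + 4*(11 - C) = -12 + (44 - 4*C) = 32 - 4*C)
h = 2422 (h = -23*(-66 + (-37 + 37)) + 904 = -23*(-66 + 0) + 904 = -23*(-66) + 904 = 1518 + 904 = 2422)
h + r(u(-6), Z) = 2422 + (32 - 4*(-6))*(-168)*(1 + (32 - 4*(-6))) = 2422 + (32 + 24)*(-168)*(1 + (32 + 24)) = 2422 + 56*(-168)*(1 + 56) = 2422 + 56*(-168)*57 = 2422 - 536256 = -533834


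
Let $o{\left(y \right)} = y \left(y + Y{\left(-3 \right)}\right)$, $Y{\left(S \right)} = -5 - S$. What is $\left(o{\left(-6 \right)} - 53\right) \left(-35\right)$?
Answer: $175$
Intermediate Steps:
$o{\left(y \right)} = y \left(-2 + y\right)$ ($o{\left(y \right)} = y \left(y - 2\right) = y \left(-2 + y\right)$)
$\left(o{\left(-6 \right)} - 53\right) \left(-35\right) = \left(- 6 \left(-2 - 6\right) - 53\right) \left(-35\right) = \left(\left(-6\right) \left(-8\right) - 53\right) \left(-35\right) = \left(48 - 53\right) \left(-35\right) = \left(-5\right) \left(-35\right) = 175$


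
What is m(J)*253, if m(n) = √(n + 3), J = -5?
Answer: 253*I*√2 ≈ 357.8*I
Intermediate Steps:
m(n) = √(3 + n)
m(J)*253 = √(3 - 5)*253 = √(-2)*253 = (I*√2)*253 = 253*I*√2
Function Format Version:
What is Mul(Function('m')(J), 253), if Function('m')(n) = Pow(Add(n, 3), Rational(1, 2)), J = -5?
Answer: Mul(253, I, Pow(2, Rational(1, 2))) ≈ Mul(357.80, I)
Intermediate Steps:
Function('m')(n) = Pow(Add(3, n), Rational(1, 2))
Mul(Function('m')(J), 253) = Mul(Pow(Add(3, -5), Rational(1, 2)), 253) = Mul(Pow(-2, Rational(1, 2)), 253) = Mul(Mul(I, Pow(2, Rational(1, 2))), 253) = Mul(253, I, Pow(2, Rational(1, 2)))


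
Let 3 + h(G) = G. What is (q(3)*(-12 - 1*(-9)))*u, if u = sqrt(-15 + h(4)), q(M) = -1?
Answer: 3*I*sqrt(14) ≈ 11.225*I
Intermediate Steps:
h(G) = -3 + G
u = I*sqrt(14) (u = sqrt(-15 + (-3 + 4)) = sqrt(-15 + 1) = sqrt(-14) = I*sqrt(14) ≈ 3.7417*I)
(q(3)*(-12 - 1*(-9)))*u = (-(-12 - 1*(-9)))*(I*sqrt(14)) = (-(-12 + 9))*(I*sqrt(14)) = (-1*(-3))*(I*sqrt(14)) = 3*(I*sqrt(14)) = 3*I*sqrt(14)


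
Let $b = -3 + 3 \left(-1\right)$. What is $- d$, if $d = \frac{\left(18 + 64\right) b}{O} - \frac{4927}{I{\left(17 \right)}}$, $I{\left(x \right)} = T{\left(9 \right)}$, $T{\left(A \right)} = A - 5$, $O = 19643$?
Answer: $\frac{96783029}{78572} \approx 1231.8$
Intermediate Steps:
$b = -6$ ($b = -3 - 3 = -6$)
$T{\left(A \right)} = -5 + A$
$I{\left(x \right)} = 4$ ($I{\left(x \right)} = -5 + 9 = 4$)
$d = - \frac{96783029}{78572}$ ($d = \frac{\left(18 + 64\right) \left(-6\right)}{19643} - \frac{4927}{4} = 82 \left(-6\right) \frac{1}{19643} - \frac{4927}{4} = \left(-492\right) \frac{1}{19643} - \frac{4927}{4} = - \frac{492}{19643} - \frac{4927}{4} = - \frac{96783029}{78572} \approx -1231.8$)
$- d = \left(-1\right) \left(- \frac{96783029}{78572}\right) = \frac{96783029}{78572}$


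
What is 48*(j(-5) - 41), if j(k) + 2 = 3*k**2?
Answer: 1536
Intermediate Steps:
j(k) = -2 + 3*k**2
48*(j(-5) - 41) = 48*((-2 + 3*(-5)**2) - 41) = 48*((-2 + 3*25) - 41) = 48*((-2 + 75) - 41) = 48*(73 - 41) = 48*32 = 1536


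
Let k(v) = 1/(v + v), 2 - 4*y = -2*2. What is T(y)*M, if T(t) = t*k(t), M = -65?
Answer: -65/2 ≈ -32.500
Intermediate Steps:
y = 3/2 (y = 1/2 - (-1)*2/2 = 1/2 - 1/4*(-4) = 1/2 + 1 = 3/2 ≈ 1.5000)
k(v) = 1/(2*v)
T(t) = 1/2 (T(t) = t*(1/(2*t)) = 1/2)
T(y)*M = (1/2)*(-65) = -65/2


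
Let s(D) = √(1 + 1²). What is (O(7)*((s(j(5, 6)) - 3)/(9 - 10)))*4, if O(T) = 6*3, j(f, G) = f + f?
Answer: 216 - 72*√2 ≈ 114.18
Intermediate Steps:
j(f, G) = 2*f
O(T) = 18
s(D) = √2 (s(D) = √(1 + 1) = √2)
(O(7)*((s(j(5, 6)) - 3)/(9 - 10)))*4 = (18*((√2 - 3)/(9 - 10)))*4 = (18*((-3 + √2)/(-1)))*4 = (18*((-3 + √2)*(-1)))*4 = (18*(3 - √2))*4 = (54 - 18*√2)*4 = 216 - 72*√2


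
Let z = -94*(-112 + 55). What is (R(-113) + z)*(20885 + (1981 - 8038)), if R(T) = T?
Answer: 77772860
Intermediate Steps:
z = 5358 (z = -94*(-57) = 5358)
(R(-113) + z)*(20885 + (1981 - 8038)) = (-113 + 5358)*(20885 + (1981 - 8038)) = 5245*(20885 - 6057) = 5245*14828 = 77772860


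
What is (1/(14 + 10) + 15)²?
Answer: 130321/576 ≈ 226.25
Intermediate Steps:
(1/(14 + 10) + 15)² = (1/24 + 15)² = (361/24)² = 130321/576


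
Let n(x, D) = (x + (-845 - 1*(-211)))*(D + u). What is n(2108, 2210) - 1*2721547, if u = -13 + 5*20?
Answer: 664231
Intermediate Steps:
u = 87 (u = -13 + 100 = 87)
n(x, D) = (-634 + x)*(87 + D) (n(x, D) = (x + (-845 - 1*(-211)))*(D + 87) = (x + (-845 + 211))*(87 + D) = (x - 634)*(87 + D) = (-634 + x)*(87 + D))
n(2108, 2210) - 1*2721547 = (-55158 - 634*2210 + 87*2108 + 2210*2108) - 1*2721547 = (-55158 - 1401140 + 183396 + 4658680) - 2721547 = 3385778 - 2721547 = 664231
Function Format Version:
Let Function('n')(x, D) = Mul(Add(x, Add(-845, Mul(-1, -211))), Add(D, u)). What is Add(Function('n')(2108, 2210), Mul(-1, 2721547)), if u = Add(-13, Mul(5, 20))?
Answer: 664231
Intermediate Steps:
u = 87 (u = Add(-13, 100) = 87)
Function('n')(x, D) = Mul(Add(-634, x), Add(87, D)) (Function('n')(x, D) = Mul(Add(x, Add(-845, Mul(-1, -211))), Add(D, 87)) = Mul(Add(x, Add(-845, 211)), Add(87, D)) = Mul(Add(x, -634), Add(87, D)) = Mul(Add(-634, x), Add(87, D)))
Add(Function('n')(2108, 2210), Mul(-1, 2721547)) = Add(Add(-55158, Mul(-634, 2210), Mul(87, 2108), Mul(2210, 2108)), Mul(-1, 2721547)) = Add(Add(-55158, -1401140, 183396, 4658680), -2721547) = Add(3385778, -2721547) = 664231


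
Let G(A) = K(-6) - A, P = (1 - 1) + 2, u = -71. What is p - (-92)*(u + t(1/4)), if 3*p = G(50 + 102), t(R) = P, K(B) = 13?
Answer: -19183/3 ≈ -6394.3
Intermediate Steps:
P = 2 (P = 0 + 2 = 2)
t(R) = 2
G(A) = 13 - A
p = -139/3 (p = (13 - (50 + 102))/3 = (13 - 1*152)/3 = (13 - 152)/3 = (1/3)*(-139) = -139/3 ≈ -46.333)
p - (-92)*(u + t(1/4)) = -139/3 - (-92)*(-71 + 2) = -139/3 - (-92)*(-69) = -139/3 - 1*6348 = -139/3 - 6348 = -19183/3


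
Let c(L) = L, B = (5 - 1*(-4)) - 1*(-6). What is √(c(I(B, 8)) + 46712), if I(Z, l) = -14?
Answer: √46698 ≈ 216.10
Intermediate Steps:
B = 15 (B = (5 + 4) + 6 = 9 + 6 = 15)
√(c(I(B, 8)) + 46712) = √(-14 + 46712) = √46698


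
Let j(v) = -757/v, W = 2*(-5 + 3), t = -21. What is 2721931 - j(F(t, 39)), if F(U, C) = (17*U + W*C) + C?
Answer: 1290194537/474 ≈ 2.7219e+6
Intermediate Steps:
W = -4 (W = 2*(-2) = -4)
F(U, C) = -3*C + 17*U (F(U, C) = (17*U - 4*C) + C = (-4*C + 17*U) + C = -3*C + 17*U)
2721931 - j(F(t, 39)) = 2721931 - (-757)/(-3*39 + 17*(-21)) = 2721931 - (-757)/(-117 - 357) = 2721931 - (-757)/(-474) = 2721931 - (-757)*(-1)/474 = 2721931 - 1*757/474 = 2721931 - 757/474 = 1290194537/474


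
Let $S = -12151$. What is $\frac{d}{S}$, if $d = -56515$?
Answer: $\frac{56515}{12151} \approx 4.6511$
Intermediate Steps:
$\frac{d}{S} = - \frac{56515}{-12151} = \left(-56515\right) \left(- \frac{1}{12151}\right) = \frac{56515}{12151}$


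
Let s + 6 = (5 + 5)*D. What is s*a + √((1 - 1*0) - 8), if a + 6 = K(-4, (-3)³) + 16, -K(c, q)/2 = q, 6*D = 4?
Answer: 128/3 + I*√7 ≈ 42.667 + 2.6458*I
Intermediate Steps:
D = ⅔ (D = (⅙)*4 = ⅔ ≈ 0.66667)
K(c, q) = -2*q
a = 64 (a = -6 + (-2*(-3)³ + 16) = -6 + (-2*(-27) + 16) = -6 + (54 + 16) = -6 + 70 = 64)
s = ⅔ (s = -6 + (5 + 5)*(⅔) = -6 + 10*(⅔) = -6 + 20/3 = ⅔ ≈ 0.66667)
s*a + √((1 - 1*0) - 8) = (⅔)*64 + √((1 - 1*0) - 8) = 128/3 + √((1 + 0) - 8) = 128/3 + √(1 - 8) = 128/3 + √(-7) = 128/3 + I*√7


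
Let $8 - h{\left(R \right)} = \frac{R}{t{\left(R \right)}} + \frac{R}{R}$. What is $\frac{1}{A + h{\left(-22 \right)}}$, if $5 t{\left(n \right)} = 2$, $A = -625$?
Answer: $- \frac{1}{563} \approx -0.0017762$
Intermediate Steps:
$t{\left(n \right)} = \frac{2}{5}$ ($t{\left(n \right)} = \frac{1}{5} \cdot 2 = \frac{2}{5}$)
$h{\left(R \right)} = 7 - \frac{5 R}{2}$ ($h{\left(R \right)} = 8 - \left(\frac{R}{\frac{2}{5}} + \frac{R}{R}\right) = 8 - \left(R \frac{5}{2} + 1\right) = 8 - \left(\frac{5 R}{2} + 1\right) = 8 - \left(1 + \frac{5 R}{2}\right) = 7 - \frac{5 R}{2}$)
$\frac{1}{A + h{\left(-22 \right)}} = \frac{1}{-625 + \left(7 - -55\right)} = \frac{1}{-625 + \left(7 + 55\right)} = \frac{1}{-625 + 62} = \frac{1}{-563} = - \frac{1}{563}$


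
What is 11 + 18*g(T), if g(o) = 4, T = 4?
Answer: 83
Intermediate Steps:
11 + 18*g(T) = 11 + 18*4 = 11 + 72 = 83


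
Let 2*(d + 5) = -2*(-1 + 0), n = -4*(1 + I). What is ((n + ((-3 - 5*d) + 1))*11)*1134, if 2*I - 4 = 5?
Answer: -49896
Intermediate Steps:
I = 9/2 (I = 2 + (½)*5 = 2 + 5/2 = 9/2 ≈ 4.5000)
n = -22 (n = -4*(1 + 9/2) = -4*11/2 = -22)
d = -4 (d = -5 + (-2*(-1 + 0))/2 = -5 + (-2*(-1))/2 = -5 + (½)*2 = -5 + 1 = -4)
((n + ((-3 - 5*d) + 1))*11)*1134 = ((-22 + ((-3 - 5*(-4)) + 1))*11)*1134 = ((-22 + ((-3 + 20) + 1))*11)*1134 = ((-22 + (17 + 1))*11)*1134 = ((-22 + 18)*11)*1134 = -4*11*1134 = -44*1134 = -49896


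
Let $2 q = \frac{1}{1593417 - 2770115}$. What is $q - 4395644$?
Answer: $- \frac{10344691007025}{2353396} \approx -4.3956 \cdot 10^{6}$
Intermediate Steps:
$q = - \frac{1}{2353396}$ ($q = \frac{1}{2 \left(1593417 - 2770115\right)} = \frac{1}{2 \left(-1176698\right)} = \frac{1}{2} \left(- \frac{1}{1176698}\right) = - \frac{1}{2353396} \approx -4.2492 \cdot 10^{-7}$)
$q - 4395644 = - \frac{1}{2353396} - 4395644 = - \frac{10344691007025}{2353396}$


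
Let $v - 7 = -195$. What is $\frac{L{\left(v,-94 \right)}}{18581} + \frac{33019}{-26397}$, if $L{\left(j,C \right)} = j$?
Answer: $- \frac{88355525}{70068951} \approx -1.261$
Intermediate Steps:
$v = -188$ ($v = 7 - 195 = -188$)
$\frac{L{\left(v,-94 \right)}}{18581} + \frac{33019}{-26397} = - \frac{188}{18581} + \frac{33019}{-26397} = \left(-188\right) \frac{1}{18581} + 33019 \left(- \frac{1}{26397}\right) = - \frac{188}{18581} - \frac{4717}{3771} = - \frac{88355525}{70068951}$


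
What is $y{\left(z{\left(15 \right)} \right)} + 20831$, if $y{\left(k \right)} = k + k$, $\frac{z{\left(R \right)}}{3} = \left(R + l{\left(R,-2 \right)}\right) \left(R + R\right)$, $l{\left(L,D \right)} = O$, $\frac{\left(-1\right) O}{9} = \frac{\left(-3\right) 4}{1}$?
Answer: $42971$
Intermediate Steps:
$O = 108$ ($O = - 9 \frac{\left(-3\right) 4}{1} = - 9 \left(\left(-12\right) 1\right) = \left(-9\right) \left(-12\right) = 108$)
$l{\left(L,D \right)} = 108$
$z{\left(R \right)} = 6 R \left(108 + R\right)$ ($z{\left(R \right)} = 3 \left(R + 108\right) \left(R + R\right) = 3 \left(108 + R\right) 2 R = 3 \cdot 2 R \left(108 + R\right) = 6 R \left(108 + R\right)$)
$y{\left(k \right)} = 2 k$
$y{\left(z{\left(15 \right)} \right)} + 20831 = 2 \cdot 6 \cdot 15 \left(108 + 15\right) + 20831 = 2 \cdot 6 \cdot 15 \cdot 123 + 20831 = 2 \cdot 11070 + 20831 = 22140 + 20831 = 42971$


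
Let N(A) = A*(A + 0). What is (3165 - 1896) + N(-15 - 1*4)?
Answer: 1630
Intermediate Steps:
N(A) = A**2 (N(A) = A*A = A**2)
(3165 - 1896) + N(-15 - 1*4) = (3165 - 1896) + (-15 - 1*4)**2 = 1269 + (-15 - 4)**2 = 1269 + (-19)**2 = 1269 + 361 = 1630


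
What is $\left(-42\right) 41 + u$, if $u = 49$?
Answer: $-1673$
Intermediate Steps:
$\left(-42\right) 41 + u = \left(-42\right) 41 + 49 = -1722 + 49 = -1673$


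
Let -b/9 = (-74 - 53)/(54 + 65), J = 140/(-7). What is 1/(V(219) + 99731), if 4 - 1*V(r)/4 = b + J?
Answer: 119/11874841 ≈ 1.0021e-5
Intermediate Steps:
J = -20 (J = 140*(-⅐) = -20)
b = 1143/119 (b = -9*(-74 - 53)/(54 + 65) = -(-1143)/119 = -9*(-127/119) = 1143/119 ≈ 9.6050)
V(r) = 6852/119 (V(r) = 16 - 4*(1143/119 - 20) = 16 - 4*(-1237/119) = 16 + 4948/119 = 6852/119)
1/(V(219) + 99731) = 1/(6852/119 + 99731) = 1/(11874841/119) = 119/11874841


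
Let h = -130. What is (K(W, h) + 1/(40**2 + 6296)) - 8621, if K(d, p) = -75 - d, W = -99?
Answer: -67881911/7896 ≈ -8597.0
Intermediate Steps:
(K(W, h) + 1/(40**2 + 6296)) - 8621 = ((-75 - 1*(-99)) + 1/(40**2 + 6296)) - 8621 = ((-75 + 99) + 1/(1600 + 6296)) - 8621 = (24 + 1/7896) - 8621 = 189505/7896 - 8621 = -67881911/7896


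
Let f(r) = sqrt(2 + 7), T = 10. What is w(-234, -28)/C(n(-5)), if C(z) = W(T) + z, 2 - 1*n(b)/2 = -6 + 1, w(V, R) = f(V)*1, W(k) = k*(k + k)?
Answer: 3/214 ≈ 0.014019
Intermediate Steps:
f(r) = 3 (f(r) = sqrt(9) = 3)
W(k) = 2*k**2 (W(k) = k*(2*k) = 2*k**2)
w(V, R) = 3 (w(V, R) = 3*1 = 3)
n(b) = 14 (n(b) = 4 - 2*(-6 + 1) = 4 - 2*(-5) = 4 + 10 = 14)
C(z) = 200 + z (C(z) = 2*10**2 + z = 2*100 + z = 200 + z)
w(-234, -28)/C(n(-5)) = 3/(200 + 14) = 3/214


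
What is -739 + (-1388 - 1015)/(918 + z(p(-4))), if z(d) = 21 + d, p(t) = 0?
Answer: -232108/313 ≈ -741.56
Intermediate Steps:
-739 + (-1388 - 1015)/(918 + z(p(-4))) = -739 + (-1388 - 1015)/(918 + (21 + 0)) = -739 - 2403/(918 + 21) = -739 - 2403/939 = -739 - 2403*1/939 = -739 - 801/313 = -232108/313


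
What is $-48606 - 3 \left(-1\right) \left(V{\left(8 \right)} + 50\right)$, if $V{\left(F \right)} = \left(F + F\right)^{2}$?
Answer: $-47688$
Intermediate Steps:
$V{\left(F \right)} = 4 F^{2}$ ($V{\left(F \right)} = \left(2 F\right)^{2} = 4 F^{2}$)
$-48606 - 3 \left(-1\right) \left(V{\left(8 \right)} + 50\right) = -48606 - 3 \left(-1\right) \left(4 \cdot 8^{2} + 50\right) = -48606 - - 3 \left(4 \cdot 64 + 50\right) = -48606 - - 3 \left(256 + 50\right) = -48606 - \left(-3\right) 306 = -48606 - -918 = -48606 + 918 = -47688$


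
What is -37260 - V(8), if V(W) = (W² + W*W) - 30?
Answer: -37358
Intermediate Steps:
V(W) = -30 + 2*W² (V(W) = (W² + W²) - 30 = 2*W² - 30 = -30 + 2*W²)
-37260 - V(8) = -37260 - (-30 + 2*8²) = -37260 - (-30 + 2*64) = -37260 - (-30 + 128) = -37260 - 1*98 = -37260 - 98 = -37358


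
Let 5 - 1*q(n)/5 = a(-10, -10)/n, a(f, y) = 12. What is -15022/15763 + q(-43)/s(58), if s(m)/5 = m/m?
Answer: 2932255/677809 ≈ 4.3261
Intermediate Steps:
s(m) = 5 (s(m) = 5*(m/m) = 5*1 = 5)
q(n) = 25 - 60/n
-15022/15763 + q(-43)/s(58) = -15022/15763 + (25 - 60/(-43))/5 = -15022*1/15763 + (25 - 60*(-1/43))*(⅕) = -15022/15763 + (25 + 60/43)*(⅕) = -15022/15763 + (1135/43)*(⅕) = -15022/15763 + 227/43 = 2932255/677809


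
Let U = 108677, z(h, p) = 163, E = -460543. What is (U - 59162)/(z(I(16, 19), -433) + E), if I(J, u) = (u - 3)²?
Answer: -3301/30692 ≈ -0.10755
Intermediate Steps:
I(J, u) = (-3 + u)²
(U - 59162)/(z(I(16, 19), -433) + E) = (108677 - 59162)/(163 - 460543) = 49515/(-460380) = 49515*(-1/460380) = -3301/30692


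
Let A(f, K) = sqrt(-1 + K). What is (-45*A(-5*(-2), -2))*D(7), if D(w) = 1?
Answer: -45*I*sqrt(3) ≈ -77.942*I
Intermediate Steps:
(-45*A(-5*(-2), -2))*D(7) = -45*sqrt(-1 - 2)*1 = -45*I*sqrt(3)*1 = -45*I*sqrt(3)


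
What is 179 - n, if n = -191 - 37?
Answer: 407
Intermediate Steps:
n = -228
179 - n = 179 - 1*(-228) = 179 + 228 = 407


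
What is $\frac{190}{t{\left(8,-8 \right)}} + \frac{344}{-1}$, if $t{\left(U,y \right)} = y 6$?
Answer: $- \frac{8351}{24} \approx -347.96$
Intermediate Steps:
$t{\left(U,y \right)} = 6 y$
$\frac{190}{t{\left(8,-8 \right)}} + \frac{344}{-1} = \frac{190}{6 \left(-8\right)} + \frac{344}{-1} = \frac{190}{-48} + 344 \left(-1\right) = 190 \left(- \frac{1}{48}\right) - 344 = - \frac{95}{24} - 344 = - \frac{8351}{24}$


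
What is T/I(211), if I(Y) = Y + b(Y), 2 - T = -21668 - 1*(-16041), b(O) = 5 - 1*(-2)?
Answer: 5629/218 ≈ 25.821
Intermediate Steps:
b(O) = 7 (b(O) = 5 + 2 = 7)
T = 5629 (T = 2 - (-21668 - 1*(-16041)) = 2 - (-21668 + 16041) = 2 - 1*(-5627) = 2 + 5627 = 5629)
I(Y) = 7 + Y (I(Y) = Y + 7 = 7 + Y)
T/I(211) = 5629/(7 + 211) = 5629/218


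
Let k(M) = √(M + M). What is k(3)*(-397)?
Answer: -397*√6 ≈ -972.45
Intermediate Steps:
k(M) = √2*√M (k(M) = √(2*M) = √2*√M)
k(3)*(-397) = (√2*√3)*(-397) = √6*(-397) = -397*√6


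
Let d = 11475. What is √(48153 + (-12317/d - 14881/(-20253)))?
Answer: √1284338146026986583/5164515 ≈ 219.44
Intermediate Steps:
√(48153 + (-12317/d - 14881/(-20253))) = √(48153 + (-12317/11475 - 14881/(-20253))) = √(48153 + (-12317*1/11475 - 14881*(-1/20253))) = √(48153 + (-12317/11475 + 14881/20253)) = √(48153 - 26232242/77467725) = √(3730277129683/77467725) = √1284338146026986583/5164515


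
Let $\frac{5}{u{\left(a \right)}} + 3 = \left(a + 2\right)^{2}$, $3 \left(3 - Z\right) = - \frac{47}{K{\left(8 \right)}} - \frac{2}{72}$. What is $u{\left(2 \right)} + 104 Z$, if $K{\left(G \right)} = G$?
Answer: $\frac{181472}{351} \approx 517.01$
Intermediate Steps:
$Z = \frac{1073}{216}$ ($Z = 3 - \frac{- \frac{47}{8} - \frac{2}{72}}{3} = 3 - \frac{\left(-47\right) \frac{1}{8} - \frac{1}{36}}{3} = 3 - \frac{- \frac{47}{8} - \frac{1}{36}}{3} = 3 - - \frac{425}{216} = 3 + \frac{425}{216} = \frac{1073}{216} \approx 4.9676$)
$u{\left(a \right)} = \frac{5}{-3 + \left(2 + a\right)^{2}}$ ($u{\left(a \right)} = \frac{5}{-3 + \left(a + 2\right)^{2}} = \frac{5}{-3 + \left(2 + a\right)^{2}}$)
$u{\left(2 \right)} + 104 Z = \frac{5}{-3 + \left(2 + 2\right)^{2}} + 104 \cdot \frac{1073}{216} = \frac{5}{-3 + 4^{2}} + \frac{13949}{27} = \frac{5}{-3 + 16} + \frac{13949}{27} = \frac{5}{13} + \frac{13949}{27} = \frac{181472}{351}$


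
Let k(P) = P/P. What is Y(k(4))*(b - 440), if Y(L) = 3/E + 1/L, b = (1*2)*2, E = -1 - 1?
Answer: 218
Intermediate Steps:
E = -2
k(P) = 1
b = 4 (b = 2*2 = 4)
Y(L) = -3/2 + 1/L (Y(L) = 3/(-2) + 1/L = 3*(-½) + 1/L = -3/2 + 1/L)
Y(k(4))*(b - 440) = (-3/2 + 1/1)*(4 - 440) = (-3/2 + 1)*(-436) = -½*(-436) = 218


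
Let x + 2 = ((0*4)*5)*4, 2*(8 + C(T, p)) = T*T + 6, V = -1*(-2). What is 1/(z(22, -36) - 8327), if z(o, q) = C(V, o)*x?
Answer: -1/8321 ≈ -0.00012018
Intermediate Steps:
V = 2
C(T, p) = -5 + T²/2 (C(T, p) = -8 + (T*T + 6)/2 = -8 + (T² + 6)/2 = -8 + (6 + T²)/2 = -8 + (3 + T²/2) = -5 + T²/2)
x = -2 (x = -2 + ((0*4)*5)*4 = -2 + (0*5)*4 = -2 + 0*4 = -2 + 0 = -2)
z(o, q) = 6 (z(o, q) = (-5 + (½)*2²)*(-2) = (-5 + (½)*4)*(-2) = (-5 + 2)*(-2) = -3*(-2) = 6)
1/(z(22, -36) - 8327) = 1/(6 - 8327) = 1/(-8321) = -1/8321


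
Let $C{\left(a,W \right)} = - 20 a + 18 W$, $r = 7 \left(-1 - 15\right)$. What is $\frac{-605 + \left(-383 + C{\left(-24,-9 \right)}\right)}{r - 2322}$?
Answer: $\frac{335}{1217} \approx 0.27527$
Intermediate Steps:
$r = -112$ ($r = 7 \left(-16\right) = -112$)
$\frac{-605 + \left(-383 + C{\left(-24,-9 \right)}\right)}{r - 2322} = \frac{-605 + \left(-383 + \left(\left(-20\right) \left(-24\right) + 18 \left(-9\right)\right)\right)}{-112 - 2322} = \frac{-605 + \left(-383 + \left(480 - 162\right)\right)}{-2434} = \left(-605 + \left(-383 + 318\right)\right) \left(- \frac{1}{2434}\right) = \left(-605 - 65\right) \left(- \frac{1}{2434}\right) = \left(-670\right) \left(- \frac{1}{2434}\right) = \frac{335}{1217}$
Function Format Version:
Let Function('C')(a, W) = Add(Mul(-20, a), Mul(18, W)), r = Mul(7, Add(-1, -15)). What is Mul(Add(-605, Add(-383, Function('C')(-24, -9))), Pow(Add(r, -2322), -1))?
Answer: Rational(335, 1217) ≈ 0.27527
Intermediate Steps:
r = -112 (r = Mul(7, -16) = -112)
Mul(Add(-605, Add(-383, Function('C')(-24, -9))), Pow(Add(r, -2322), -1)) = Mul(Add(-605, Add(-383, Add(Mul(-20, -24), Mul(18, -9)))), Pow(Add(-112, -2322), -1)) = Mul(Add(-605, Add(-383, Add(480, -162))), Pow(-2434, -1)) = Mul(Add(-605, Add(-383, 318)), Rational(-1, 2434)) = Mul(Add(-605, -65), Rational(-1, 2434)) = Mul(-670, Rational(-1, 2434)) = Rational(335, 1217)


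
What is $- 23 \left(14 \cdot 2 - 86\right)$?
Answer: $1334$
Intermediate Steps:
$- 23 \left(14 \cdot 2 - 86\right) = - 23 \left(28 - 86\right) = \left(-23\right) \left(-58\right) = 1334$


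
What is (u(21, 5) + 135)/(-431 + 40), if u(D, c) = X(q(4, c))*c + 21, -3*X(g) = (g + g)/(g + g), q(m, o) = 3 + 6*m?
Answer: -463/1173 ≈ -0.39471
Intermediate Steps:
X(g) = -⅓ (X(g) = -(g + g)/(3*(g + g)) = -2*g/(3*(2*g)) = -2*g*1/(2*g)/3 = -⅓*1 = -⅓)
u(D, c) = 21 - c/3 (u(D, c) = -c/3 + 21 = 21 - c/3)
(u(21, 5) + 135)/(-431 + 40) = ((21 - ⅓*5) + 135)/(-431 + 40) = ((21 - 5/3) + 135)/(-391) = (58/3 + 135)*(-1/391) = (463/3)*(-1/391) = -463/1173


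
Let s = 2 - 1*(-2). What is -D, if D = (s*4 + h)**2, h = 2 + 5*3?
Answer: -1089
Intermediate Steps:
s = 4 (s = 2 + 2 = 4)
h = 17 (h = 2 + 15 = 17)
D = 1089 (D = (4*4 + 17)**2 = (16 + 17)**2 = 33**2 = 1089)
-D = -1*1089 = -1089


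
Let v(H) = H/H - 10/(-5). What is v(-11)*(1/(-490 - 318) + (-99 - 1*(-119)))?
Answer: 48477/808 ≈ 59.996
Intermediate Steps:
v(H) = 3 (v(H) = 1 - 10*(-⅕) = 1 + 2 = 3)
v(-11)*(1/(-490 - 318) + (-99 - 1*(-119))) = 3*(1/(-490 - 318) + (-99 - 1*(-119))) = 3*(1/(-808) + (-99 + 119)) = 3*(-1/808 + 20) = 3*(16159/808) = 48477/808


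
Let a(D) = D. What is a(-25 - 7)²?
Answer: 1024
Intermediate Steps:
a(-25 - 7)² = (-25 - 7)² = (-32)² = 1024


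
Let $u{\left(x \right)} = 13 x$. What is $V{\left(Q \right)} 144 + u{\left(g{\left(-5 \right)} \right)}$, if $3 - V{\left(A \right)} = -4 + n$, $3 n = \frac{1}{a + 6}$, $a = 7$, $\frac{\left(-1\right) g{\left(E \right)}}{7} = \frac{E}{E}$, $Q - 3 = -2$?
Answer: $\frac{11873}{13} \approx 913.31$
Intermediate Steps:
$Q = 1$ ($Q = 3 - 2 = 1$)
$g{\left(E \right)} = -7$ ($g{\left(E \right)} = - 7 \frac{E}{E} = \left(-7\right) 1 = -7$)
$n = \frac{1}{39}$ ($n = \frac{1}{3 \left(7 + 6\right)} = \frac{1}{3 \cdot 13} = \frac{1}{3} \cdot \frac{1}{13} = \frac{1}{39} \approx 0.025641$)
$V{\left(A \right)} = \frac{272}{39}$ ($V{\left(A \right)} = 3 - \left(-4 + \frac{1}{39}\right) = 3 - - \frac{155}{39} = 3 + \frac{155}{39} = \frac{272}{39}$)
$V{\left(Q \right)} 144 + u{\left(g{\left(-5 \right)} \right)} = \frac{272}{39} \cdot 144 + 13 \left(-7\right) = \frac{13056}{13} - 91 = \frac{11873}{13}$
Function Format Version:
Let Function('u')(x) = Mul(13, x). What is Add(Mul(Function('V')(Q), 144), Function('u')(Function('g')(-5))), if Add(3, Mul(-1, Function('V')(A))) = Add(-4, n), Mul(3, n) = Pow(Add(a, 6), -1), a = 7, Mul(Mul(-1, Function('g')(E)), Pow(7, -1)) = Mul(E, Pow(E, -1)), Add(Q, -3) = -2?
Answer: Rational(11873, 13) ≈ 913.31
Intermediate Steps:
Q = 1 (Q = Add(3, -2) = 1)
Function('g')(E) = -7 (Function('g')(E) = Mul(-7, Mul(E, Pow(E, -1))) = Mul(-7, 1) = -7)
n = Rational(1, 39) (n = Mul(Rational(1, 3), Pow(Add(7, 6), -1)) = Mul(Rational(1, 3), Pow(13, -1)) = Mul(Rational(1, 3), Rational(1, 13)) = Rational(1, 39) ≈ 0.025641)
Function('V')(A) = Rational(272, 39) (Function('V')(A) = Add(3, Mul(-1, Add(-4, Rational(1, 39)))) = Add(3, Mul(-1, Rational(-155, 39))) = Add(3, Rational(155, 39)) = Rational(272, 39))
Add(Mul(Function('V')(Q), 144), Function('u')(Function('g')(-5))) = Add(Mul(Rational(272, 39), 144), Mul(13, -7)) = Add(Rational(13056, 13), -91) = Rational(11873, 13)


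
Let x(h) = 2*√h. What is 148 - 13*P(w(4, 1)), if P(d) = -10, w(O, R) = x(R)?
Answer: 278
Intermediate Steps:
w(O, R) = 2*√R
148 - 13*P(w(4, 1)) = 148 - 13*(-10) = 148 + 130 = 278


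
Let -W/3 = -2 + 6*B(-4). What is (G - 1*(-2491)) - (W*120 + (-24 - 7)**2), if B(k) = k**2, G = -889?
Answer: 34481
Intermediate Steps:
W = -282 (W = -3*(-2 + 6*(-4)**2) = -3*(-2 + 6*16) = -3*(-2 + 96) = -3*94 = -282)
(G - 1*(-2491)) - (W*120 + (-24 - 7)**2) = (-889 - 1*(-2491)) - (-282*120 + (-24 - 7)**2) = (-889 + 2491) - (-33840 + (-31)**2) = 1602 - (-33840 + 961) = 1602 - 1*(-32879) = 1602 + 32879 = 34481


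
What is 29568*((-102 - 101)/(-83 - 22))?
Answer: 285824/5 ≈ 57165.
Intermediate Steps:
29568*((-102 - 101)/(-83 - 22)) = 29568*(-203/(-105)) = 29568*(-203*(-1/105)) = 29568*(29/15) = 285824/5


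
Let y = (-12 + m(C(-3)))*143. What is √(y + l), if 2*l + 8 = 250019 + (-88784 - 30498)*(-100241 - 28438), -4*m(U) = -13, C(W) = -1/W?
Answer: √30698671973/2 ≈ 87605.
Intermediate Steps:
m(U) = 13/4 (m(U) = -¼*(-13) = 13/4)
y = -5005/4 (y = (-12 + 13/4)*143 = -35/4*143 = -5005/4 ≈ -1251.3)
l = 15349338489/2 (l = -4 + (250019 + (-88784 - 30498)*(-100241 - 28438))/2 = -4 + (250019 - 119282*(-128679))/2 = -4 + (250019 + 15349088478)/2 = -4 + (½)*15349338497 = -4 + 15349338497/2 = 15349338489/2 ≈ 7.6747e+9)
√(y + l) = √(-5005/4 + 15349338489/2) = √(30698671973/4) = √30698671973/2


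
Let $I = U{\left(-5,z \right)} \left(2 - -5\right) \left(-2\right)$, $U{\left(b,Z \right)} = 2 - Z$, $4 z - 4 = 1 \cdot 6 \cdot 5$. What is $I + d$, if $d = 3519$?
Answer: $3610$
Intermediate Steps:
$z = \frac{17}{2}$ ($z = 1 + \frac{1 \cdot 6 \cdot 5}{4} = 1 + \frac{6 \cdot 5}{4} = 1 + \frac{1}{4} \cdot 30 = 1 + \frac{15}{2} = \frac{17}{2} \approx 8.5$)
$I = 91$ ($I = \left(2 - \frac{17}{2}\right) \left(2 - -5\right) \left(-2\right) = \left(2 - \frac{17}{2}\right) \left(2 + 5\right) \left(-2\right) = \left(- \frac{13}{2}\right) 7 \left(-2\right) = \left(- \frac{91}{2}\right) \left(-2\right) = 91$)
$I + d = 91 + 3519 = 3610$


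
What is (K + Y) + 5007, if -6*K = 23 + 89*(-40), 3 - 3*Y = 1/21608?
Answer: 362852339/64824 ≈ 5597.5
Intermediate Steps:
Y = 64823/64824 (Y = 1 - ⅓/21608 = 1 - ⅓*1/21608 = 1 - 1/64824 = 64823/64824 ≈ 0.99998)
K = 1179/2 (K = -(23 + 89*(-40))/6 = -(23 - 3560)/6 = -⅙*(-3537) = 1179/2 ≈ 589.50)
(K + Y) + 5007 = (1179/2 + 64823/64824) + 5007 = 38278571/64824 + 5007 = 362852339/64824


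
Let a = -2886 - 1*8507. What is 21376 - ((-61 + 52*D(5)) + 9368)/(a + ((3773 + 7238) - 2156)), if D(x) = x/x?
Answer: 54261647/2538 ≈ 21380.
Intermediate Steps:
D(x) = 1
a = -11393 (a = -2886 - 8507 = -11393)
21376 - ((-61 + 52*D(5)) + 9368)/(a + ((3773 + 7238) - 2156)) = 21376 - ((-61 + 52*1) + 9368)/(-11393 + ((3773 + 7238) - 2156)) = 21376 - ((-61 + 52) + 9368)/(-11393 + (11011 - 2156)) = 21376 - (-9 + 9368)/(-11393 + 8855) = 21376 - 9359/(-2538) = 21376 - 9359*(-1)/2538 = 21376 - 1*(-9359/2538) = 21376 + 9359/2538 = 54261647/2538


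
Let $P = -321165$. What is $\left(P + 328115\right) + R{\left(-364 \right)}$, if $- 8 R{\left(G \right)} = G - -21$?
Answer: $\frac{55943}{8} \approx 6992.9$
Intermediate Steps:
$R{\left(G \right)} = - \frac{21}{8} - \frac{G}{8}$ ($R{\left(G \right)} = - \frac{G - -21}{8} = - \frac{G + 21}{8} = - \frac{21 + G}{8} = - \frac{21}{8} - \frac{G}{8}$)
$\left(P + 328115\right) + R{\left(-364 \right)} = \left(-321165 + 328115\right) - - \frac{343}{8} = 6950 + \left(- \frac{21}{8} + \frac{91}{2}\right) = 6950 + \frac{343}{8} = \frac{55943}{8}$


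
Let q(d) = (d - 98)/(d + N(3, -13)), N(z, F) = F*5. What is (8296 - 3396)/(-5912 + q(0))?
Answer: -159250/192091 ≈ -0.82903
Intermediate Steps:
N(z, F) = 5*F
q(d) = (-98 + d)/(-65 + d) (q(d) = (d - 98)/(d + 5*(-13)) = (-98 + d)/(d - 65) = (-98 + d)/(-65 + d))
(8296 - 3396)/(-5912 + q(0)) = (8296 - 3396)/(-5912 + (-98 + 0)/(-65 + 0)) = 4900/(-5912 - 98/(-65)) = 4900/(-5912 - 1/65*(-98)) = 4900/(-5912 + 98/65) = 4900/(-384182/65) = 4900*(-65/384182) = -159250/192091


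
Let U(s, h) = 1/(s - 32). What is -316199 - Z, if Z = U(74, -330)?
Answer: -13280359/42 ≈ -3.1620e+5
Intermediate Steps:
U(s, h) = 1/(-32 + s)
Z = 1/42 (Z = 1/(-32 + 74) = 1/42 ≈ 0.023810)
-316199 - Z = -316199 - 1*1/42 = -316199 - 1/42 = -13280359/42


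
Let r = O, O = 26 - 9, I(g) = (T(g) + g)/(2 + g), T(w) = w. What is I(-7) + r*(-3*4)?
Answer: -1006/5 ≈ -201.20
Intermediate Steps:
I(g) = 2*g/(2 + g) (I(g) = (g + g)/(2 + g) = (2*g)/(2 + g) = 2*g/(2 + g))
O = 17
r = 17
I(-7) + r*(-3*4) = 2*(-7)/(2 - 7) + 17*(-3*4) = 2*(-7)/(-5) + 17*(-12) = 2*(-7)*(-⅕) - 204 = 14/5 - 204 = -1006/5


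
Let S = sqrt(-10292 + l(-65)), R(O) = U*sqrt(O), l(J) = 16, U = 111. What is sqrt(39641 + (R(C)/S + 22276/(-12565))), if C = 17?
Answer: sqrt(3371648434741305460 - 1837578853950*I*sqrt(43673))/9222710 ≈ 199.1 - 0.011338*I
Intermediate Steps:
R(O) = 111*sqrt(O)
S = 2*I*sqrt(2569) (S = sqrt(-10292 + 16) = sqrt(-10276) = 2*I*sqrt(2569) ≈ 101.37*I)
sqrt(39641 + (R(C)/S + 22276/(-12565))) = sqrt(39641 + ((111*sqrt(17))/((2*I*sqrt(2569))) + 22276/(-12565))) = sqrt(39641 + ((111*sqrt(17))*(-I*sqrt(2569)/5138) + 22276*(-1/12565))) = sqrt(39641 + (-111*I*sqrt(43673)/5138 - 22276/12565)) = sqrt(39641 + (-22276/12565 - 111*I*sqrt(43673)/5138)) = sqrt(498066889/12565 - 111*I*sqrt(43673)/5138)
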